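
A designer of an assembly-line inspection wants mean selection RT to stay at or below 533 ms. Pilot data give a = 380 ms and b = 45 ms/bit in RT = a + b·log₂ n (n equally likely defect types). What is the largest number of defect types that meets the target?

10

Set 380 + 45·log₂ n ≤ 533 → log₂ n ≤ (533 − 380)/45 = 3.4000.
So n ≤ 2^3.4000 = 10.556; the largest integer n is 10.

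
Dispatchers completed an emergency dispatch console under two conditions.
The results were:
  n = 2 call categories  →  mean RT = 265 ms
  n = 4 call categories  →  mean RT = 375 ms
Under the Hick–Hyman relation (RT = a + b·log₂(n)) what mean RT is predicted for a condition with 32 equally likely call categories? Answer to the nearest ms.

705 ms

RT is linear in log₂ n, so two points fix the line:
  b = (375 − 265) / (log₂ 4 − log₂ 2) = 110 / (2 − 1) = 110 ms/bit
  a = 265 − 110 × 1 = 155 ms
Then RT(32) = 155 + 110 × log₂ 32 = 155 + 110 × 5 ≈ 705.000 ms.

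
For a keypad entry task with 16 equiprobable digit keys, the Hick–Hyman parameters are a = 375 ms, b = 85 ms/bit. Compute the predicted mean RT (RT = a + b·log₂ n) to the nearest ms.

log₂(16) = 4 bits, so RT = 375 + 85 × 4 ≈ 715.000 ms.

715 ms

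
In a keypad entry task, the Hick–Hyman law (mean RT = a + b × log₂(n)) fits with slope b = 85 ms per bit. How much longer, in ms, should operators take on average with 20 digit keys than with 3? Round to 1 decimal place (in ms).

ΔRT = (a + b log₂ n₂) − (a + b log₂ n₁) = b·(log₂ n₂ − log₂ n₁).
log₂(20) − log₂(3) = 4.3219 − 1.5850 = 2.7370.
ΔRT = 85 × 2.7370 = 232.642 ms.

232.6 ms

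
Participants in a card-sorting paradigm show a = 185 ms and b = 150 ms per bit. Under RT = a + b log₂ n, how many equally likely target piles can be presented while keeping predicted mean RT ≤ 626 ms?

Set 185 + 150·log₂ n ≤ 626 → log₂ n ≤ (626 − 185)/150 = 2.9400.
So n ≤ 2^2.9400 = 7.674; the largest integer n is 7.

7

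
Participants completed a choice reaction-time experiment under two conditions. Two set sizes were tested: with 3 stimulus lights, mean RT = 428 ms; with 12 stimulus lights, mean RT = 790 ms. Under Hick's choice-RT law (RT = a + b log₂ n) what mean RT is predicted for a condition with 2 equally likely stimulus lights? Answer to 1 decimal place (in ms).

With log₂ n on the abscissa the relation is linear; from the two conditions:
  b = (790 − 428) / (log₂ 12 − log₂ 3) = 362 / (3.5850 − 1.5850) = 181.000 ms/bit
  a = 428 − 181.000 × 1.5850 = 141.122 ms
Then RT(2) = 141.122 + 181.000 × log₂ 2 = 141.122 + 181.000 × 1 ≈ 322.122 ms.

322.1 ms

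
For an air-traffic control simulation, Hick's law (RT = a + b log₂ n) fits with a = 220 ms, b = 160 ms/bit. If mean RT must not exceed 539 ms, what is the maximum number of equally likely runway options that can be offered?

Set 220 + 160·log₂ n ≤ 539 → log₂ n ≤ (539 − 220)/160 = 1.9937.
So n ≤ 2^1.9937 = 3.983; the largest integer n is 3.

3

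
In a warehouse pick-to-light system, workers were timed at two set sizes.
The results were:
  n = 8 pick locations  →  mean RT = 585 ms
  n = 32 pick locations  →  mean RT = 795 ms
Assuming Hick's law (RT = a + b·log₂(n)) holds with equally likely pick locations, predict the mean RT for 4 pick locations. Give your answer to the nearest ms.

480 ms

Fit slope and intercept:
  b = (795 − 585) / (log₂ 32 − log₂ 8) = 210 / (5 − 3) = 105 ms/bit
  a = 585 − 105 × 3 = 270 ms
Then RT(4) = 270 + 105 × log₂ 4 = 270 + 105 × 2 ≈ 480.000 ms.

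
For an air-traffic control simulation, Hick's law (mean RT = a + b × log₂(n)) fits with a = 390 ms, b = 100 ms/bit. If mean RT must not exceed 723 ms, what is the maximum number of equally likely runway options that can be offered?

Information budget: (723 − 390)/100 = 3.3300 bits, so n ≤ 2^3.3300 = 10.056 → at most 10.

10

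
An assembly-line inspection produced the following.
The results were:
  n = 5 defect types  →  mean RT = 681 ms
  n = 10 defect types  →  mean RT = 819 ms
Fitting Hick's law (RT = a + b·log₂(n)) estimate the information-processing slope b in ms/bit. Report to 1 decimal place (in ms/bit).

b = (RT₂ − RT₁)/(log₂ n₂ − log₂ n₁) = (819 − 681)/(3.3219 − 2.3219) = 138.000 ms/bit.

138.0 ms/bit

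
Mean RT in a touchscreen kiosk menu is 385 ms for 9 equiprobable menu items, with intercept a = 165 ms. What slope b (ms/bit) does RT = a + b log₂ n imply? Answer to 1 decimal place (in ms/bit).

69.4 ms/bit

log₂(9) = 3.1699 bits.
b = (RT − a)/log₂ n = (385 − 165) / 3.1699 = 69.402 ms/bit.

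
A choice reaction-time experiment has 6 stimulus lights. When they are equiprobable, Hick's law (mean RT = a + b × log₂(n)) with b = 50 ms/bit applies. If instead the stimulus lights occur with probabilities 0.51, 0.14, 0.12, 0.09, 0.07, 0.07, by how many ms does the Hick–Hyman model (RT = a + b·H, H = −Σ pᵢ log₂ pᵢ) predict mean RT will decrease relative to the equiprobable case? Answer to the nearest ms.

24 ms

The RT saving is b·ΔH. Equiprobable H₀ = log₂(6) = 2.5850 bits; with the given probabilities H = 2.1094 bits.
b·(H₀ − H) = 50 × (2.5850 − 2.1094) = 23.78 ms.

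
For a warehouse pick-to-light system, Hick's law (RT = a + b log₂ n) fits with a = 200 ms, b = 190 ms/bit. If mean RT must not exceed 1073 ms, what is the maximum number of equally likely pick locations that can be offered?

24

Information budget: (1073 − 200)/190 = 4.5947 bits, so n ≤ 2^4.5947 = 24.163 → at most 24.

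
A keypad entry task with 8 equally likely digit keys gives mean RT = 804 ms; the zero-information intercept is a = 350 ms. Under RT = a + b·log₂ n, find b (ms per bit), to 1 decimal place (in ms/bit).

b = (804 − 350) / log₂(8) = 454 / 3 = 151.333 ms/bit.

151.3 ms/bit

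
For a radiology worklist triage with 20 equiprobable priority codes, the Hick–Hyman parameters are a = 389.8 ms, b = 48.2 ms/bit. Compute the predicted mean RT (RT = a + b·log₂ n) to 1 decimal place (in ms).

log₂(20) = 4.3219 bits, so RT = 389.8 + 48.2 × 4.3219 ≈ 598.117 ms.

598.1 ms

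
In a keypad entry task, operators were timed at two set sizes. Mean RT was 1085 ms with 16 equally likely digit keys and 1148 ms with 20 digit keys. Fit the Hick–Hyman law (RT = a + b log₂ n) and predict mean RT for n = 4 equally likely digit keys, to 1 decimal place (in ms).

Solve the two-equation system in a and b:
  b = (1148 − 1085) / (log₂ 20 − log₂ 16) = 63 / (4.3219 − 4) = 195.696 ms/bit
  a = 1085 − 195.696 × 4 = 302.217 ms
Then RT(4) = 302.217 + 195.696 × log₂ 4 = 302.217 + 195.696 × 2 ≈ 693.608 ms.

693.6 ms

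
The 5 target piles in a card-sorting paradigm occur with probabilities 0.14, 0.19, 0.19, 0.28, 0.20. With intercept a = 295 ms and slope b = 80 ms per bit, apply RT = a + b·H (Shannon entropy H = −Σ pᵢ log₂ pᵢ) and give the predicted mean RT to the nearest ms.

H = 0.14·log₂(1/0.14) + 0.19·log₂(1/0.19) + 0.19·log₂(1/0.19) + 0.28·log₂(1/0.28) + 0.20·log₂(1/0.20) = 2.2862 bits.
RT = 295 + 80 × 2.2862 = 477.89 ms.

478 ms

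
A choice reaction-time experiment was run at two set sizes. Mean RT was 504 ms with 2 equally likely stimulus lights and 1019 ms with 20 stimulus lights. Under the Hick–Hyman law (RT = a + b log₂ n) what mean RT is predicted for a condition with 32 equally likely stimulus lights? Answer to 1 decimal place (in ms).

1124.1 ms

Fit slope and intercept:
  b = (1019 − 504) / (log₂ 20 − log₂ 2) = 515 / (4.3219 − 1) = 155.030 ms/bit
  a = 504 − 155.030 × 1 = 348.970 ms
Then RT(32) = 348.970 + 155.030 × log₂ 32 = 348.970 + 155.030 × 5 ≈ 1124.122 ms.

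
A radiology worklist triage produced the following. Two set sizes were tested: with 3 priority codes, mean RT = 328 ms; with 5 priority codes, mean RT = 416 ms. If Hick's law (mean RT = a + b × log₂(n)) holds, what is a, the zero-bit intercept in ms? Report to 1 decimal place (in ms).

b = (RT₂ − RT₁)/(log₂ n₂ − log₂ n₁) = (416 − 328)/(2.3219 − 1.5850) = 119.409 ms/bit.
Intercept: a = 328 − 119.409·log₂(3) = 138.742 ms.

138.7 ms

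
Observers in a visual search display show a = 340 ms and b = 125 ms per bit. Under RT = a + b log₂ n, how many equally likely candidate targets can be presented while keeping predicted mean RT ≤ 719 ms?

8

Set 340 + 125·log₂ n ≤ 719 → log₂ n ≤ (719 − 340)/125 = 3.0320.
So n ≤ 2^3.0320 = 8.179; the largest integer n is 8.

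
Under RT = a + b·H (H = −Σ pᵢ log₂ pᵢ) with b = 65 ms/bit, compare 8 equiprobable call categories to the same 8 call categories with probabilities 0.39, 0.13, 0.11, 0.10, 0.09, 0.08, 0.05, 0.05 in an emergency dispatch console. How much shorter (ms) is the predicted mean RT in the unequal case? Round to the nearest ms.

24 ms

The RT saving is b·ΔH. Equiprobable H₀ = log₂(8) = 3.0000 bits; with the given probabilities H = 2.6313 bits.
b·(H₀ − H) = 65 × (3.0000 − 2.6313) = 23.97 ms.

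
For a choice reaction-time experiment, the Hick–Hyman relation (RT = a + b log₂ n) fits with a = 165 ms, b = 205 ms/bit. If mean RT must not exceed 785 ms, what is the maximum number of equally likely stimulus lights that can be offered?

8

Set 165 + 205·log₂ n ≤ 785 → log₂ n ≤ (785 − 165)/205 = 3.0244.
So n ≤ 2^3.0244 = 8.136; the largest integer n is 8.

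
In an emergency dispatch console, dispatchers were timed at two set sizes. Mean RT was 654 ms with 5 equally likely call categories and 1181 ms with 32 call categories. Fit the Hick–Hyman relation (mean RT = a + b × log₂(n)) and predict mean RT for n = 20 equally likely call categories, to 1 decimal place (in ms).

With log₂ n on the abscissa the relation is linear; from the two conditions:
  b = (1181 − 654) / (log₂ 32 − log₂ 5) = 527 / (5 − 2.3219) = 196.783 ms/bit
  a = 654 − 196.783 × 2.3219 = 197.083 ms
Then RT(20) = 197.083 + 196.783 × log₂ 20 = 197.083 + 196.783 × 4.3219 ≈ 1047.567 ms.

1047.6 ms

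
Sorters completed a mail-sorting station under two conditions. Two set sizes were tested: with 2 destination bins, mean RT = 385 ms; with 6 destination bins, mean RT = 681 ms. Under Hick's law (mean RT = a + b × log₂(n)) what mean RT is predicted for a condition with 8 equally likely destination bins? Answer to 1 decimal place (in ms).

758.5 ms

With log₂ n on the abscissa the relation is linear; from the two conditions:
  b = (681 − 385) / (log₂ 6 − log₂ 2) = 296 / (2.5850 − 1) = 186.755 ms/bit
  a = 385 − 186.755 × 1 = 198.245 ms
Then RT(8) = 198.245 + 186.755 × log₂ 8 = 198.245 + 186.755 × 3 ≈ 758.510 ms.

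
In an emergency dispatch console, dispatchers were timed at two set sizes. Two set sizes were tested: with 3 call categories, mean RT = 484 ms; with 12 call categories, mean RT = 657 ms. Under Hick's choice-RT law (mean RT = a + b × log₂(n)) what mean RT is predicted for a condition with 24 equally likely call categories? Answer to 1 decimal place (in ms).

RT is linear in log₂ n, so two points fix the line:
  b = (657 − 484) / (log₂ 12 − log₂ 3) = 173 / (3.5850 − 1.5850) = 86.500 ms/bit
  a = 484 − 86.500 × 1.5850 = 346.901 ms
Then RT(24) = 346.901 + 86.500 × log₂ 24 = 346.901 + 86.500 × 4.5850 ≈ 743.500 ms.

743.5 ms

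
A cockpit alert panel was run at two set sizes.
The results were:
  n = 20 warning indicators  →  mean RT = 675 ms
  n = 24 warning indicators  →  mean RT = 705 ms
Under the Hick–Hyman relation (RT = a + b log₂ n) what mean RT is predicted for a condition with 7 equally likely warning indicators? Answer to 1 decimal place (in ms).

502.3 ms

With log₂ n on the abscissa the relation is linear; from the two conditions:
  b = (705 − 675) / (log₂ 24 − log₂ 20) = 30 / (4.5850 − 4.3219) = 114.054 ms/bit
  a = 675 − 114.054 × 4.3219 = 182.069 ms
Then RT(7) = 182.069 + 114.054 × log₂ 7 = 182.069 + 114.054 × 2.8074 ≈ 502.258 ms.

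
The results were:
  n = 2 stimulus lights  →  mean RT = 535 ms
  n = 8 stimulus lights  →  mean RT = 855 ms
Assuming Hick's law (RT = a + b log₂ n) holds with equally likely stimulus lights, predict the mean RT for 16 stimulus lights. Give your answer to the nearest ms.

RT is linear in log₂ n, so two points fix the line:
  b = (855 − 535) / (log₂ 8 − log₂ 2) = 320 / (3 − 1) = 160 ms/bit
  a = 535 − 160 × 1 = 375 ms
Then RT(16) = 375 + 160 × log₂ 16 = 375 + 160 × 4 ≈ 1015.000 ms.

1015 ms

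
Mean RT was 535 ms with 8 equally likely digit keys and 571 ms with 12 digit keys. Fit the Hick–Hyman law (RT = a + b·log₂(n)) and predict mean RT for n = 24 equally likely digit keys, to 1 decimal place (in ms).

Solve the two-equation system in a and b:
  b = (571 − 535) / (log₂ 12 − log₂ 8) = 36 / (3.5850 − 3) = 61.542 ms/bit
  a = 535 − 61.542 × 3 = 350.373 ms
Then RT(24) = 350.373 + 61.542 × log₂ 24 = 350.373 + 61.542 × 4.5850 ≈ 632.542 ms.

632.5 ms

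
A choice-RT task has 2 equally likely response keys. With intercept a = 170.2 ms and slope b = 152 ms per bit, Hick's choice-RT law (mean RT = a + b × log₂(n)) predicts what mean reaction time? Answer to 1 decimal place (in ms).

322.2 ms

log₂(2) = 1 bits, so RT = 170.2 + 152 × 1 ≈ 322.200 ms.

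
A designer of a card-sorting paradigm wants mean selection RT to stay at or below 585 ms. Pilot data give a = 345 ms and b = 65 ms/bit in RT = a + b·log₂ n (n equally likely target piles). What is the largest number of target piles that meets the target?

12

Set 345 + 65·log₂ n ≤ 585 → log₂ n ≤ (585 − 345)/65 = 3.6923.
So n ≤ 2^3.6923 = 12.927; the largest integer n is 12.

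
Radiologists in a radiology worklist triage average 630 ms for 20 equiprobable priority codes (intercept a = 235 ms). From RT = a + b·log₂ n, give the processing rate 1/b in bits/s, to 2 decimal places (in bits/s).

Choice component = 630 − 235 = 395 ms over log₂(20) = 4.3219 bits.
b = 395 / 4.3219 = 91.394 ms/bit, so 1/b = 10.942 bits/s.

10.94 bits/s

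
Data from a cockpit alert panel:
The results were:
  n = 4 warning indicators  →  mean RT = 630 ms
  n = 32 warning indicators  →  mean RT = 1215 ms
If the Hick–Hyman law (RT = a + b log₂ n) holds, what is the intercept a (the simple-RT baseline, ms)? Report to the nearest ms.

b = (RT₂ − RT₁)/(log₂ n₂ − log₂ n₁) = (1215 − 630)/(5 − 2) = 195 ms/bit.
a = RT₁ − b·log₂ n₁ = 630 − 195 × 2 = 240.000 ms.

240 ms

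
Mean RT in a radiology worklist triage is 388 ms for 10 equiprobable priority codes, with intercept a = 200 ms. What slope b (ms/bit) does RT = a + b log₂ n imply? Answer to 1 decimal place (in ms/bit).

56.6 ms/bit

log₂(10) = 3.3219 bits.
b = (RT − a)/log₂ n = (388 − 200) / 3.3219 = 56.594 ms/bit.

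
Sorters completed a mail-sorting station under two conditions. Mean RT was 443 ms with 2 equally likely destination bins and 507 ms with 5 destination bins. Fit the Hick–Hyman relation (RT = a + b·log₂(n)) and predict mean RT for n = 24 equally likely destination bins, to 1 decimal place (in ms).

With log₂ n on the abscissa the relation is linear; from the two conditions:
  b = (507 − 443) / (log₂ 5 − log₂ 2) = 64 / (2.3219 − 1) = 48.414 ms/bit
  a = 443 − 48.414 × 1 = 394.586 ms
Then RT(24) = 394.586 + 48.414 × log₂ 24 = 394.586 + 48.414 × 4.5850 ≈ 616.563 ms.

616.6 ms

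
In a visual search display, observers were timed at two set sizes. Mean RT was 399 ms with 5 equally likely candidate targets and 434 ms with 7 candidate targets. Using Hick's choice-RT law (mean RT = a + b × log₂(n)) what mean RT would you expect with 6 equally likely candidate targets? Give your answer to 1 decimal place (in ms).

418.0 ms

Solve the two-equation system in a and b:
  b = (434 − 399) / (log₂ 7 − log₂ 5) = 35 / (2.8074 − 2.3219) = 72.101 ms/bit
  a = 399 − 72.101 × 2.3219 = 231.586 ms
Then RT(6) = 231.586 + 72.101 × log₂ 6 = 231.586 + 72.101 × 2.5850 ≈ 417.965 ms.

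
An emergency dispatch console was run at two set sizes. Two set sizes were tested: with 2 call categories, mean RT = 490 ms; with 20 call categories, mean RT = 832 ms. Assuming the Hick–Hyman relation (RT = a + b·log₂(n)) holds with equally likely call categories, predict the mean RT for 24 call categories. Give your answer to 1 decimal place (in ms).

RT is linear in log₂ n, so two points fix the line:
  b = (832 − 490) / (log₂ 20 − log₂ 2) = 342 / (4.3219 − 1) = 102.952 ms/bit
  a = 490 − 102.952 × 1 = 387.048 ms
Then RT(24) = 387.048 + 102.952 × log₂ 24 = 387.048 + 102.952 × 4.5850 ≈ 859.080 ms.

859.1 ms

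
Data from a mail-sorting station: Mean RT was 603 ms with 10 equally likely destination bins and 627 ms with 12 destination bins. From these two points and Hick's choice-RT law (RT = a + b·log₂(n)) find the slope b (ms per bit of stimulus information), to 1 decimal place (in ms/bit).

91.2 ms/bit

Slope: b = (627 − 603) / (log₂ 12 − log₂ 10) = 24/0.2630 = 91.243 ms/bit.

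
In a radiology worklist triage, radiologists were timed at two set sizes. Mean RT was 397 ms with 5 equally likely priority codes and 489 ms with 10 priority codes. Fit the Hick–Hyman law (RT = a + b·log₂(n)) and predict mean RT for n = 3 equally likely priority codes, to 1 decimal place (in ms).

329.2 ms

With log₂ n on the abscissa the relation is linear; from the two conditions:
  b = (489 − 397) / (log₂ 10 − log₂ 5) = 92 / (3.3219 − 2.3219) = 92.000 ms/bit
  a = 397 − 92.000 × 2.3219 = 183.383 ms
Then RT(3) = 183.383 + 92.000 × log₂ 3 = 183.383 + 92.000 × 1.5850 ≈ 329.199 ms.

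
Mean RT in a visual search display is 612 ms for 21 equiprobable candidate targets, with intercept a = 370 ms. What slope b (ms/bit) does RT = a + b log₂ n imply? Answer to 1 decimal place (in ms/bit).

21 alternatives carry log₂ 21 = 4.3923 bits; the choice cost is 612 − 370 = 242 ms, so b = 242/4.3923 = 55.096 ms/bit.

55.1 ms/bit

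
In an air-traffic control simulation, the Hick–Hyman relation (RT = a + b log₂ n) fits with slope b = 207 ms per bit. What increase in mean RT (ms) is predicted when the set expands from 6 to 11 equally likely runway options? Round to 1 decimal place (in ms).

181.0 ms

The intercept a cancels: ΔRT = b·(log₂ n₂ − log₂ n₁) = b·log₂(n₂/n₁).
log₂(11) − log₂(6) = 3.4594 − 2.5850 = 0.8745.
ΔRT = 207 × 0.8745 = 181.015 ms.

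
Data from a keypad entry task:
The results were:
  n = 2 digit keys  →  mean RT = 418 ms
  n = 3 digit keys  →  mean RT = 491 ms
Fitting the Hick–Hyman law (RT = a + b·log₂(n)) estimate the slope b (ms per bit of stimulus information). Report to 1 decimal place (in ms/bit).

b = (RT₂ − RT₁)/(log₂ n₂ − log₂ n₁) = (491 − 418)/(1.5850 − 1) = 124.794 ms/bit.

124.8 ms/bit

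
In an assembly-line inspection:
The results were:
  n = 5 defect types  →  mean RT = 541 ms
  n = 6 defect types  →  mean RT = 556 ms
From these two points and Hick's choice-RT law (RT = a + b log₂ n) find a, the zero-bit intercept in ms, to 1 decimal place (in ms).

Slope: b = (556 − 541) / (log₂ 6 − log₂ 5) = 15/0.2630 = 57.027 ms/bit.
Intercept: a = 541 − 57.027·log₂(5) = 408.588 ms.

408.6 ms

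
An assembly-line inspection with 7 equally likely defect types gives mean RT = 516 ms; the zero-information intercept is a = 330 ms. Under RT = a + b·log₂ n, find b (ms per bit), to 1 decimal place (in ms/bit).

b = (516 − 330) / log₂(7) = 186 / 2.8074 = 66.255 ms/bit.

66.3 ms/bit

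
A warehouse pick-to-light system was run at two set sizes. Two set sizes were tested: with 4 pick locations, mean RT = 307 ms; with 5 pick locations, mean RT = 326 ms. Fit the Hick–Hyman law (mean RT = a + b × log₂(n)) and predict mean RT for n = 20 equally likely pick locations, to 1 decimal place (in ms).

444.0 ms

Solve the two-equation system in a and b:
  b = (326 − 307) / (log₂ 5 − log₂ 4) = 19 / (2.3219 − 2) = 59.019 ms/bit
  a = 307 − 59.019 × 2 = 188.961 ms
Then RT(20) = 188.961 + 59.019 × log₂ 20 = 188.961 + 59.019 × 4.3219 ≈ 444.039 ms.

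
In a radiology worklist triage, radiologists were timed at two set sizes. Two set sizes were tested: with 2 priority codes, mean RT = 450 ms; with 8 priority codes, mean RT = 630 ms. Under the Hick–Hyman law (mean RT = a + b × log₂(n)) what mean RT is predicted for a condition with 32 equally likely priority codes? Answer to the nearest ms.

RT is linear in log₂ n, so two points fix the line:
  b = (630 − 450) / (log₂ 8 − log₂ 2) = 180 / (3 − 1) = 90 ms/bit
  a = 450 − 90 × 1 = 360 ms
Then RT(32) = 360 + 90 × log₂ 32 = 360 + 90 × 5 ≈ 810.000 ms.

810 ms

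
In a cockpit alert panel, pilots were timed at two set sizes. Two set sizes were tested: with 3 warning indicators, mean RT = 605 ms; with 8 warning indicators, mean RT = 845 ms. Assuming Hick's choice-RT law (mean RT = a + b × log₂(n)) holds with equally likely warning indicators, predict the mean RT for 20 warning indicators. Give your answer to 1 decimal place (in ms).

1069.2 ms

Fit slope and intercept:
  b = (845 − 605) / (log₂ 8 − log₂ 3) = 240 / (3 − 1.5850) = 169.607 ms/bit
  a = 605 − 169.607 × 1.5850 = 336.180 ms
Then RT(20) = 336.180 + 169.607 × log₂ 20 = 336.180 + 169.607 × 4.3219 ≈ 1069.208 ms.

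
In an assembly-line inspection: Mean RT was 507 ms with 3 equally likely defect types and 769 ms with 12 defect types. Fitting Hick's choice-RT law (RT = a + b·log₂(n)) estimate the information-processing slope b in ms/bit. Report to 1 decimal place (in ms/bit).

131.0 ms/bit

Slope: b = (769 − 507) / (log₂ 12 − log₂ 3) = 262/2.0000 = 131.000 ms/bit.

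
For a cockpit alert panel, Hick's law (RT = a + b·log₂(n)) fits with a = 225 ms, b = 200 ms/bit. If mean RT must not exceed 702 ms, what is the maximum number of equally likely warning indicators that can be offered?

Information budget: (702 − 225)/200 = 2.3850 bits, so n ≤ 2^2.3850 = 5.223 → at most 5.

5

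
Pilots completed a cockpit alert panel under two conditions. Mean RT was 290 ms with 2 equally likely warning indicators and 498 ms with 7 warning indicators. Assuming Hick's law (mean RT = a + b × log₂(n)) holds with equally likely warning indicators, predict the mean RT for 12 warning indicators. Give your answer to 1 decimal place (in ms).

587.5 ms

Fit slope and intercept:
  b = (498 − 290) / (log₂ 7 − log₂ 2) = 208 / (2.8074 − 1) = 115.085 ms/bit
  a = 290 − 115.085 × 1 = 174.915 ms
Then RT(12) = 174.915 + 115.085 × log₂ 12 = 174.915 + 115.085 × 3.5850 ≈ 587.491 ms.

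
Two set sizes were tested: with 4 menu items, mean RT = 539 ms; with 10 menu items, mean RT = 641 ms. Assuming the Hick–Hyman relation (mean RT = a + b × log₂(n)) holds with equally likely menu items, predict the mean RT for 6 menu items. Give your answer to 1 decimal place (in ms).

With log₂ n on the abscissa the relation is linear; from the two conditions:
  b = (641 − 539) / (log₂ 10 − log₂ 4) = 102 / (3.3219 − 2) = 77.160 ms/bit
  a = 539 − 77.160 × 2 = 384.680 ms
Then RT(6) = 384.680 + 77.160 × log₂ 6 = 384.680 + 77.160 × 2.5850 ≈ 584.136 ms.

584.1 ms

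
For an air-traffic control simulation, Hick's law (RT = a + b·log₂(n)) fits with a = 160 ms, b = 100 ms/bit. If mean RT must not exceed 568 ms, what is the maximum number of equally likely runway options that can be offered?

Set 160 + 100·log₂ n ≤ 568 → log₂ n ≤ (568 − 160)/100 = 4.0800.
So n ≤ 2^4.0800 = 16.912; the largest integer n is 16.

16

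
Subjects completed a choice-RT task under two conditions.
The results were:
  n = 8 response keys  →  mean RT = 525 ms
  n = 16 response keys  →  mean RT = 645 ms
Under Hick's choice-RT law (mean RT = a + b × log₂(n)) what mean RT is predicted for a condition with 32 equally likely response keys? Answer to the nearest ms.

765 ms

With log₂ n on the abscissa the relation is linear; from the two conditions:
  b = (645 − 525) / (log₂ 16 − log₂ 8) = 120 / (4 − 3) = 120 ms/bit
  a = 525 − 120 × 3 = 165 ms
Then RT(32) = 165 + 120 × log₂ 32 = 165 + 120 × 5 ≈ 765.000 ms.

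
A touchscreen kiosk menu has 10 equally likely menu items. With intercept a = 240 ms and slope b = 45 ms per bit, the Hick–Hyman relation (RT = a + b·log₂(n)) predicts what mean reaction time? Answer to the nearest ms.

389 ms

log₂(10) = 3.3219 bits, so RT = 240 + 45 × 3.3219 ≈ 389.487 ms.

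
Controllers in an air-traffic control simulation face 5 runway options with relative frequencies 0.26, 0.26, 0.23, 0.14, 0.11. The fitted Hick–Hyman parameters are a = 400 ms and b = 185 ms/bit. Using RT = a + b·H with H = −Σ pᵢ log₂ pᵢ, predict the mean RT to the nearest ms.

H = 0.26·log₂(1/0.26) + 0.26·log₂(1/0.26) + 0.23·log₂(1/0.23) + 0.14·log₂(1/0.14) + 0.11·log₂(1/0.11) = 2.2456 bits.
RT = 400 + 185 × 2.2456 = 815.44 ms.

815 ms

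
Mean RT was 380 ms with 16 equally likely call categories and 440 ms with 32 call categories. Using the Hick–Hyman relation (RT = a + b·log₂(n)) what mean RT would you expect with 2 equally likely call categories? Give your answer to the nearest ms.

200 ms

Solve the two-equation system in a and b:
  b = (440 − 380) / (log₂ 32 − log₂ 16) = 60 / (5 − 4) = 60 ms/bit
  a = 380 − 60 × 4 = 140 ms
Then RT(2) = 140 + 60 × log₂ 2 = 140 + 60 × 1 ≈ 200.000 ms.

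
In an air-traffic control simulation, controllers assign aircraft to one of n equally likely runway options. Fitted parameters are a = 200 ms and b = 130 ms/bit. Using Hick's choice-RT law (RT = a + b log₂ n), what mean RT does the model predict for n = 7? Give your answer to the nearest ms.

log₂(7) = 2.8074 bits, so RT = 200 + 130 × 2.8074 ≈ 564.956 ms.

565 ms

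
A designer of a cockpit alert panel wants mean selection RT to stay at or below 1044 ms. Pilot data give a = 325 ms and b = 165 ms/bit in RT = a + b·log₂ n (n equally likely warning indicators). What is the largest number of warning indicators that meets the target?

20

Set 325 + 165·log₂ n ≤ 1044 → log₂ n ≤ (1044 − 325)/165 = 4.3576.
So n ≤ 2^4.3576 = 20.500; the largest integer n is 20.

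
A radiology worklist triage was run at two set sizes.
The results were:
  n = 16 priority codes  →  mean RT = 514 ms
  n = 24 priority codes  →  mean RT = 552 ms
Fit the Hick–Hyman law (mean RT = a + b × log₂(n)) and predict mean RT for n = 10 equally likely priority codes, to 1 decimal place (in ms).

RT is linear in log₂ n, so two points fix the line:
  b = (552 − 514) / (log₂ 24 − log₂ 16) = 38 / (4.5850 − 4) = 64.961 ms/bit
  a = 514 − 64.961 × 4 = 254.154 ms
Then RT(10) = 254.154 + 64.961 × log₂ 10 = 254.154 + 64.961 × 3.3219 ≈ 469.951 ms.

470.0 ms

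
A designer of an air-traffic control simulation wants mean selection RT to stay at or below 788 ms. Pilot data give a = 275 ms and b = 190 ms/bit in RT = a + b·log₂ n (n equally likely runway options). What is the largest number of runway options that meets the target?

6

190·log₂ n ≤ 788 − 275 = 513, giving log₂ n ≤ 2.7000 and n ≤ 6.498. The largest whole number is 6.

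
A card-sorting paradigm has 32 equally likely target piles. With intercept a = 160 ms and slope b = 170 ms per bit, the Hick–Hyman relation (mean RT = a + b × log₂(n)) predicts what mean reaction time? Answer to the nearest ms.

log₂(32) = 5 bits, so RT = 160 + 170 × 5 ≈ 1010.000 ms.

1010 ms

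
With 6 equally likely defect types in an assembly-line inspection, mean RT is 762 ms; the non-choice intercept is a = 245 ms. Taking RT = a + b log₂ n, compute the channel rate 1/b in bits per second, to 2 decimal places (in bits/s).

Choice component = 762 − 245 = 517 ms over log₂(6) = 2.5850 bits.
b = 517 / 2.5850 = 200.003 ms/bit, so 1/b = 5.000 bits/s.

5.00 bits/s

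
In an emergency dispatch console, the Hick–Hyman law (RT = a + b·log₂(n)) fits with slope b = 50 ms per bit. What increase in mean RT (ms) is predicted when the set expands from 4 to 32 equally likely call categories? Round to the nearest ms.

150 ms

The intercept a cancels: ΔRT = b·(log₂ n₂ − log₂ n₁) = b·log₂(n₂/n₁).
log₂(32) − log₂(4) = log₂(32/4) = log₂(8) = 3.
ΔRT = 50 × 3.0000 = 150.000 ms.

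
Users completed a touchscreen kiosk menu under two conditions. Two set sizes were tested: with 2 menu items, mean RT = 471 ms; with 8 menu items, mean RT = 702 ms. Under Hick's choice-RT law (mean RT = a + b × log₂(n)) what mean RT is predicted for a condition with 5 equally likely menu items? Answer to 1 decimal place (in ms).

623.7 ms

RT is linear in log₂ n, so two points fix the line:
  b = (702 − 471) / (log₂ 8 − log₂ 2) = 231 / (3 − 1) = 115.500 ms/bit
  a = 471 − 115.500 × 1 = 355.500 ms
Then RT(5) = 355.500 + 115.500 × log₂ 5 = 355.500 + 115.500 × 2.3219 ≈ 623.683 ms.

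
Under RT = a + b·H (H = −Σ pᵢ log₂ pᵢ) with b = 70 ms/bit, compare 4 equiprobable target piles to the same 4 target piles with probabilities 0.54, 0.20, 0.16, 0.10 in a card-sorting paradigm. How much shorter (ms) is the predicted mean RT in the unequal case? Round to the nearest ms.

21 ms

The RT saving is b·ΔH. Equiprobable H₀ = log₂(4) = 2.0000 bits; with the given probabilities H = 1.6996 bits.
b·(H₀ − H) = 70 × (2.0000 − 1.6996) = 21.03 ms.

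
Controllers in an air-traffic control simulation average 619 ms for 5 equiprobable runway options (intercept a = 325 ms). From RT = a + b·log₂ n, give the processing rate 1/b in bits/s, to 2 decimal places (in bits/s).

b = (619 − 325)/log₂ 5 = 294/2.3219 = 126.619 ms per bit = 0.12662 s/bit; the reciprocal is 7.898 bits/s.

7.90 bits/s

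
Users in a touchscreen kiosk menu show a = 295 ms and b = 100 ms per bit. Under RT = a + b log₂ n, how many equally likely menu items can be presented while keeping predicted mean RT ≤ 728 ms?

100·log₂ n ≤ 728 − 295 = 433, giving log₂ n ≤ 4.3300 and n ≤ 20.112. The largest whole number is 20.

20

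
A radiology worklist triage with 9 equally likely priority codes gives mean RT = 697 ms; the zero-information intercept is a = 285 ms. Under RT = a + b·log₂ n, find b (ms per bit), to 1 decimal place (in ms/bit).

130.0 ms/bit

b = (697 − 285) / log₂(9) = 412 / 3.1699 = 129.972 ms/bit.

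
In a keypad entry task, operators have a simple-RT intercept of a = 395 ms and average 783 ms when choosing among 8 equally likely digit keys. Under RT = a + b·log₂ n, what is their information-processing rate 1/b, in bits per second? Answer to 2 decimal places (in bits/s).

Choice component = 783 − 395 = 388 ms over log₂(8) = 3 bits.
b = 388 / 3 = 129.333 ms/bit, so 1/b = 7.732 bits/s.

7.73 bits/s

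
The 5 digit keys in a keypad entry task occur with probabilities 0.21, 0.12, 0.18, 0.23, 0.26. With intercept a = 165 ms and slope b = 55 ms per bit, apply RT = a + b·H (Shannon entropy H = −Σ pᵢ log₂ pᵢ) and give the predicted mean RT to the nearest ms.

290 ms

H = 0.21·log₂(1/0.21) + 0.12·log₂(1/0.12) + 0.18·log₂(1/0.18) + 0.23·log₂(1/0.23) + 0.26·log₂(1/0.26) = 2.2782 bits.
RT = 165 + 55 × 2.2782 = 290.30 ms.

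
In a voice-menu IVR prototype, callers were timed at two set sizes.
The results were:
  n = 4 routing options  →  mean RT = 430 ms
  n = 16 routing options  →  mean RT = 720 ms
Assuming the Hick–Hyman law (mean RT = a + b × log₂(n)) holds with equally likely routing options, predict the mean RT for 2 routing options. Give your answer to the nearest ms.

Solve the two-equation system in a and b:
  b = (720 − 430) / (log₂ 16 − log₂ 4) = 290 / (4 − 2) = 145 ms/bit
  a = 430 − 145 × 2 = 140 ms
Then RT(2) = 140 + 145 × log₂ 2 = 140 + 145 × 1 ≈ 285.000 ms.

285 ms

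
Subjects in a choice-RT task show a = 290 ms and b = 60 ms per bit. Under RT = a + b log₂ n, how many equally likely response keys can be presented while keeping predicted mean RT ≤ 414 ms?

Set 290 + 60·log₂ n ≤ 414 → log₂ n ≤ (414 − 290)/60 = 2.0667.
So n ≤ 2^2.0667 = 4.189; the largest integer n is 4.

4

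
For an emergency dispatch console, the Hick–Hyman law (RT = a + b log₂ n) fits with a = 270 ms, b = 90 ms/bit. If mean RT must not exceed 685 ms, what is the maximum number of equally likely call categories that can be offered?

24

90·log₂ n ≤ 685 − 270 = 415, giving log₂ n ≤ 4.6111 and n ≤ 24.439. The largest whole number is 24.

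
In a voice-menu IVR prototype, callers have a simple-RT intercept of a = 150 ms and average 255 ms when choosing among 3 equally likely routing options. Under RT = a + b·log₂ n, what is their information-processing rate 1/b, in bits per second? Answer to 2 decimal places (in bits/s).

Choice component = 255 − 150 = 105 ms over log₂(3) = 1.5850 bits.
b = 105 / 1.5850 = 66.248 ms/bit, so 1/b = 15.095 bits/s.

15.09 bits/s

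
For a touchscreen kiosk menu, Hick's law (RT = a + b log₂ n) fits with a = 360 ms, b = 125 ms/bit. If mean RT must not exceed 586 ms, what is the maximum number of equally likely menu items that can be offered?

3

Set 360 + 125·log₂ n ≤ 586 → log₂ n ≤ (586 − 360)/125 = 1.8080.
So n ≤ 2^1.8080 = 3.502; the largest integer n is 3.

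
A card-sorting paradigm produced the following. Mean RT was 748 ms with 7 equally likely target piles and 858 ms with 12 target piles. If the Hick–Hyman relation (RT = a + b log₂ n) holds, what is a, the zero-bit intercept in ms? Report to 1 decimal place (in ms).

350.9 ms

Slope: b = (858 − 748) / (log₂ 12 − log₂ 7) = 110/0.7776 = 141.460 ms/bit.
Intercept: a = 748 − 141.460·log₂(7) = 350.873 ms.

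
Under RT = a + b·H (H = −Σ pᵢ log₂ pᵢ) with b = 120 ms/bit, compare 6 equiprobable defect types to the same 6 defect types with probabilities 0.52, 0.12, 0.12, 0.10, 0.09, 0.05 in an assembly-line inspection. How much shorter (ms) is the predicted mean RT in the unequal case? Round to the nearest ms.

60 ms

The RT saving is b·ΔH. Equiprobable H₀ = log₂(6) = 2.5850 bits; with the given probabilities H = 2.0857 bits.
b·(H₀ − H) = 120 × (2.5850 − 2.0857) = 59.92 ms.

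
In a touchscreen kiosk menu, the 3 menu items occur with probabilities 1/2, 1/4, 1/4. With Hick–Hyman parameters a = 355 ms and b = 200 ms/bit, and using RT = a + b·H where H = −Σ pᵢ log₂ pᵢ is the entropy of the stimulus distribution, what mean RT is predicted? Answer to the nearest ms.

Each term −pᵢ log₂ pᵢ: 0.5·1 + 0.25·2 + 0.25·2; summed, H = 1.500 bits.
Mean RT = a + bH = 355 + 200·1.500 = 655.00 ms.

655 ms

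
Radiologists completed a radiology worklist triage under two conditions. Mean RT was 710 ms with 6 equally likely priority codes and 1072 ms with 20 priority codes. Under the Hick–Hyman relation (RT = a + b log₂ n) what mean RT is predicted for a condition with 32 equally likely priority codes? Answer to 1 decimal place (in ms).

With log₂ n on the abscissa the relation is linear; from the two conditions:
  b = (1072 − 710) / (log₂ 20 − log₂ 6) = 362 / (4.3219 − 2.5850) = 208.409 ms/bit
  a = 710 − 208.409 × 2.5850 = 171.269 ms
Then RT(32) = 171.269 + 208.409 × log₂ 32 = 171.269 + 208.409 × 5 ≈ 1213.317 ms.

1213.3 ms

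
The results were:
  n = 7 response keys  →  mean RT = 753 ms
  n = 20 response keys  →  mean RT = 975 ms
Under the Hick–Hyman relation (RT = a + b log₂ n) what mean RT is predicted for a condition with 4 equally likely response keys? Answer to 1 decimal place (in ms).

634.7 ms

RT is linear in log₂ n, so two points fix the line:
  b = (975 − 753) / (log₂ 20 − log₂ 7) = 222 / (4.3219 − 2.8074) = 146.576 ms/bit
  a = 753 − 146.576 × 2.8074 = 341.509 ms
Then RT(4) = 341.509 + 146.576 × log₂ 4 = 341.509 + 146.576 × 2 ≈ 634.661 ms.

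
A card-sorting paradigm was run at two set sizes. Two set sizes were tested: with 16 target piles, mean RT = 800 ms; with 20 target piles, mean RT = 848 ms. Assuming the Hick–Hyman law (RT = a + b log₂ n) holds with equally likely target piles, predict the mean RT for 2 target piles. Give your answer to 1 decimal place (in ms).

Fit slope and intercept:
  b = (848 − 800) / (log₂ 20 − log₂ 16) = 48 / (4.3219 − 4) = 149.102 ms/bit
  a = 800 − 149.102 × 4 = 203.594 ms
Then RT(2) = 203.594 + 149.102 × log₂ 2 = 203.594 + 149.102 × 1 ≈ 352.695 ms.

352.7 ms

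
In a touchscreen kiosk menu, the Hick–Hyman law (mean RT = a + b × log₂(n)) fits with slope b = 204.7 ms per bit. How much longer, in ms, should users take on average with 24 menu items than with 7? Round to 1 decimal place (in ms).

The intercept a cancels: ΔRT = b·(log₂ n₂ − log₂ n₁) = b·log₂(n₂/n₁).
log₂(24) − log₂(7) = 4.5850 − 2.8074 = 1.7776.
ΔRT = 204.7 × 1.7776 = 363.876 ms.

363.9 ms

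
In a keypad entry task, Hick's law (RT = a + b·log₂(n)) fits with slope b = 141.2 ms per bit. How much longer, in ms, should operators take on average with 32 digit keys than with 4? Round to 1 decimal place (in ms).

ΔRT = (a + b log₂ n₂) − (a + b log₂ n₁) = b·(log₂ n₂ − log₂ n₁).
log₂(32) − log₂(4) = log₂(32/4) = log₂(8) = 3.
ΔRT = 141.2 × 3.0000 = 423.600 ms.

423.6 ms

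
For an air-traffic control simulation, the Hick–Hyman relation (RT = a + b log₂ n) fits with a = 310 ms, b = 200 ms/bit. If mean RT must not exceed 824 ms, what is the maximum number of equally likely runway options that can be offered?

5

Set 310 + 200·log₂ n ≤ 824 → log₂ n ≤ (824 − 310)/200 = 2.5700.
So n ≤ 2^2.5700 = 5.938; the largest integer n is 5.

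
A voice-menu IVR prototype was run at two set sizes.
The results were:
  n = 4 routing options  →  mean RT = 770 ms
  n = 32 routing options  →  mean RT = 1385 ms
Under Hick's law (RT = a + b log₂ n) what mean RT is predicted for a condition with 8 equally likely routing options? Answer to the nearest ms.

975 ms

Solve the two-equation system in a and b:
  b = (1385 − 770) / (log₂ 32 − log₂ 4) = 615 / (5 − 2) = 205 ms/bit
  a = 770 − 205 × 2 = 360 ms
Then RT(8) = 360 + 205 × log₂ 8 = 360 + 205 × 3 ≈ 975.000 ms.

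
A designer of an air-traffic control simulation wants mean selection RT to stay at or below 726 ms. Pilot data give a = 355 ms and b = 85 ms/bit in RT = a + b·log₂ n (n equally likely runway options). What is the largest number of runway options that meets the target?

20

85·log₂ n ≤ 726 − 355 = 371, giving log₂ n ≤ 4.3647 and n ≤ 20.602. The largest whole number is 20.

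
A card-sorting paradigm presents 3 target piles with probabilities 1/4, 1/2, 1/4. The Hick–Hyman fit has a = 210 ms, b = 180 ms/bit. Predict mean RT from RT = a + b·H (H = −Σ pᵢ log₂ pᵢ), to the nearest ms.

H = −Σ pᵢ log₂ pᵢ = 0.25·2 + 0.5·1 + 0.25·2 = 1.500 bits.
RT = 210 + 180 × 1.500 = 480.00 ms.

480 ms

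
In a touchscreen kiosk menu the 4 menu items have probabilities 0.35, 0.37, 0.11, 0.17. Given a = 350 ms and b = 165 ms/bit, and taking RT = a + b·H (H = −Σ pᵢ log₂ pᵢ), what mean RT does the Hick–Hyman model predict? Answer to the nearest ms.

655 ms

H = 0.35·log₂(1/0.35) + 0.37·log₂(1/0.37) + 0.11·log₂(1/0.11) + 0.17·log₂(1/0.17) = 1.8457 bits.
RT = 350 + 165 × 1.8457 = 654.54 ms.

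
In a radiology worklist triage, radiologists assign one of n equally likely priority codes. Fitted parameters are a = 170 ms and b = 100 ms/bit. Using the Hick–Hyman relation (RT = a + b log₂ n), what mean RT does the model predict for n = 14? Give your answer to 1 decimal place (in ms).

550.7 ms

log₂(14) = 3.8074 bits, so RT = 170 + 100 × 3.8074 ≈ 550.735 ms.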